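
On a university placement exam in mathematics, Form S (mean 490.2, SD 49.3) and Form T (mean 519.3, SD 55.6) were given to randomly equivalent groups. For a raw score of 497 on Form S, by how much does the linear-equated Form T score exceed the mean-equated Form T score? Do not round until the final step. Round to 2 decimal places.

Mean-equated: 497 + (519.3 − 490.2) = 526.10
Linear-equated: (55.6/49.3)(497 − 490.2) + 519.3 = 526.969
Difference = 526.969 − 526.10 = 0.87

0.87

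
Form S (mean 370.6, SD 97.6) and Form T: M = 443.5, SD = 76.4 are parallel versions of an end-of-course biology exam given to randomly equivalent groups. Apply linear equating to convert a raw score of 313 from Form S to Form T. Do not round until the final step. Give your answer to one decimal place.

398.4

Linear equating: y = (SD_Y/SD_X)(x − M_X) + M_Y
y = (76.4/97.6)(313 − 370.6) + 443.5
y = 0.782787 × -57.6 + 443.5 = -45.0885 + 443.5 = 398.4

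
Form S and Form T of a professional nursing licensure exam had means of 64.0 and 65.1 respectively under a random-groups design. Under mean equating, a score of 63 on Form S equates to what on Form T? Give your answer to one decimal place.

Mean equating: y = x + (M_Y − M_X) = 63 + (65.1 − 64.0) = 64.1

64.1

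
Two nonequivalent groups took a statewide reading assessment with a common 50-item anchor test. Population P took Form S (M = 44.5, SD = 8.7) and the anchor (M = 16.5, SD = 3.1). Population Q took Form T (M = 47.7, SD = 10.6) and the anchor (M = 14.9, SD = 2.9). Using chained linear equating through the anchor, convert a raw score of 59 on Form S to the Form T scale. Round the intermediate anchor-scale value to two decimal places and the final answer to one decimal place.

Form S → anchor (Population P): v = (3.1/8.7)(59 − 44.5) + 16.5 = 21.67
anchor → Form T (Population Q): y = (10.6/2.9)(21.67 − 14.9) + 47.7 = 72.4

72.4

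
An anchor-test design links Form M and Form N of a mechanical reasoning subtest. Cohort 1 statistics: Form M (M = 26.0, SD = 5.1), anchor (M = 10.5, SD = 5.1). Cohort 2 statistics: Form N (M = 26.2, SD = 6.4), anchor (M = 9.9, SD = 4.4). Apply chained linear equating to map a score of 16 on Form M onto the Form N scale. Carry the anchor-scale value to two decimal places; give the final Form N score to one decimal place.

Form M → anchor (Cohort 1): v = (5.1/5.1)(16 − 26.0) + 10.5 = 0.50
anchor → Form N (Cohort 2): y = (6.4/4.4)(0.50 − 9.9) + 26.2 = 12.5

12.5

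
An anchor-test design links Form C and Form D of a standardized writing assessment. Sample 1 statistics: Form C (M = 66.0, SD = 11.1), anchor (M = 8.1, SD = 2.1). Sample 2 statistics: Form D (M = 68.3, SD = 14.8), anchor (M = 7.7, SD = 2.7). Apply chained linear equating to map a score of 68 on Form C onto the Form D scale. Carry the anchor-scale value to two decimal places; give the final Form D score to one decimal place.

Form C → anchor (Sample 1): v = (2.1/11.1)(68 − 66.0) + 8.1 = 8.48
anchor → Form D (Sample 2): y = (14.8/2.7)(8.48 − 7.7) + 68.3 = 72.6

72.6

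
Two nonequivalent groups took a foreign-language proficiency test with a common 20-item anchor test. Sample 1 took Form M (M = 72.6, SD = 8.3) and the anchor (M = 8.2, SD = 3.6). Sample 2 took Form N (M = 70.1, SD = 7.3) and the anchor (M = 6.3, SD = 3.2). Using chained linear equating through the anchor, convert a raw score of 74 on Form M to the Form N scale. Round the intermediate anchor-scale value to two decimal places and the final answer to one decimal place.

Form M → anchor (Sample 1): v = (3.6/8.3)(74 − 72.6) + 8.2 = 8.81
anchor → Form N (Sample 2): y = (7.3/3.2)(8.81 − 6.3) + 70.1 = 75.8

75.8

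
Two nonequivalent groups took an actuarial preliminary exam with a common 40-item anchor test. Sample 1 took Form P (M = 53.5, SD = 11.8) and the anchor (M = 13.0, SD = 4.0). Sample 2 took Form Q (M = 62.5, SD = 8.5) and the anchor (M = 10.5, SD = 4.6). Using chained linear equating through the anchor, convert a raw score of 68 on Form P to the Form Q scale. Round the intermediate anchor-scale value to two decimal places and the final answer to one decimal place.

Form P → anchor (Sample 1): v = (4.0/11.8)(68 − 53.5) + 13.0 = 17.92
anchor → Form Q (Sample 2): y = (8.5/4.6)(17.92 − 10.5) + 62.5 = 76.2

76.2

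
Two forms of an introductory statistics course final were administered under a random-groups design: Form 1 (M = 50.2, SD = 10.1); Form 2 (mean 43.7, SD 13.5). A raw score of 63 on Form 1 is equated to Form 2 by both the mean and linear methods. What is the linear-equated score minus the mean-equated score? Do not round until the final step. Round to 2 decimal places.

Mean-equated: 63 + (43.7 − 50.2) = 56.50
Linear-equated: (13.5/10.1)(63 − 50.2) + 43.7 = 60.809
Difference = 60.809 − 56.50 = 4.31

4.31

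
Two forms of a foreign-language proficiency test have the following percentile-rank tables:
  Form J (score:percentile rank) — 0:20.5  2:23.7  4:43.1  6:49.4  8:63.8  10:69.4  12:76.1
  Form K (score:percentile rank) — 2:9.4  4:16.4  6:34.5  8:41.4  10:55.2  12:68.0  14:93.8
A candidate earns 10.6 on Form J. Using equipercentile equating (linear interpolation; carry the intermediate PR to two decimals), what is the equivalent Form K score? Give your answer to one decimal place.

12.3

PR of 10.6 on Form J: 69.4 + (10.6 − 10)/(12 − 10) × (76.1 − 69.4) = 71.41
On Form K, PR 71.41 falls between score 12 (PR 68.0) and 14 (PR 93.8).
Interpolate: 12 + (71.41 − 68.0)/(93.8 − 68.0) × (14 − 12) = 12.3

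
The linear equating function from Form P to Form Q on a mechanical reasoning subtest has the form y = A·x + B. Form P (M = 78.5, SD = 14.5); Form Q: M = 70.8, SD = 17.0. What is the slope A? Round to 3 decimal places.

1.172

A = SD_Y / SD_X = 17.0 / 14.5 = 1.172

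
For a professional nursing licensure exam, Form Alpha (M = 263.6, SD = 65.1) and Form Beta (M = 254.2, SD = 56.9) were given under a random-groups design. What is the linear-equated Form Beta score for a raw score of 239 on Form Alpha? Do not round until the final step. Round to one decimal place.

232.7

Linear equating: y = (SD_Y/SD_X)(x − M_X) + M_Y
y = (56.9/65.1)(239 − 263.6) + 254.2
y = 0.874040 × -24.6 + 254.2 = -21.5014 + 254.2 = 232.7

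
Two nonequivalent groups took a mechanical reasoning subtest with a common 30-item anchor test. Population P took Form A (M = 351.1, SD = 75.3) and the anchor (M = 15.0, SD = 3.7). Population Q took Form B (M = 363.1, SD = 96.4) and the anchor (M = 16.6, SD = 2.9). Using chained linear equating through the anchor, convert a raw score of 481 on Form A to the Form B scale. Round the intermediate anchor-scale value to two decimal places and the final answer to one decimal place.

Form A → anchor (Population P): v = (3.7/75.3)(481 − 351.1) + 15.0 = 21.38
anchor → Form B (Population Q): y = (96.4/2.9)(21.38 − 16.6) + 363.1 = 522.0

522.0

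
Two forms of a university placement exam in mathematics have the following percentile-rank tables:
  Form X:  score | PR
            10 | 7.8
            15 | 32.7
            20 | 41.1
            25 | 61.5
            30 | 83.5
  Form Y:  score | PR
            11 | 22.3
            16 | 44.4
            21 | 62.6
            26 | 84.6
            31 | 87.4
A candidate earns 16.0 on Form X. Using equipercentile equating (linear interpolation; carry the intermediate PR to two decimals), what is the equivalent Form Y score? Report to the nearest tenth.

13.7

PR of 16.0 on Form X: 32.7 + (16.0 − 15)/(20 − 15) × (41.1 − 32.7) = 34.38
On Form Y, PR 34.38 falls between score 11 (PR 22.3) and 16 (PR 44.4).
Interpolate: 11 + (34.38 − 22.3)/(44.4 − 22.3) × (16 − 11) = 13.7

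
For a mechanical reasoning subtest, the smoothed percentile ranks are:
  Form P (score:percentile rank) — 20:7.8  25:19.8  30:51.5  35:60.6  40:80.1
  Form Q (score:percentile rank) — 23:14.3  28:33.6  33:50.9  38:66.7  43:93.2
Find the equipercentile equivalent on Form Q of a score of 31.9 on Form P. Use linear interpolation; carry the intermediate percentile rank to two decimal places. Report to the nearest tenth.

34.3

PR of 31.9 on Form P: 51.5 + (31.9 − 30)/(35 − 30) × (60.6 − 51.5) = 54.96
On Form Q, PR 54.96 falls between score 33 (PR 50.9) and 38 (PR 66.7).
Interpolate: 33 + (54.96 − 50.9)/(66.7 − 50.9) × (38 − 33) = 34.3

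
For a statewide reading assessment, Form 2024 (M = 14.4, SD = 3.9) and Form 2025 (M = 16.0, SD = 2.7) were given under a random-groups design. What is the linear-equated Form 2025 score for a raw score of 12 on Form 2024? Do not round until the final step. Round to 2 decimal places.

Linear equating: y = (SD_Y/SD_X)(x − M_X) + M_Y
y = (2.7/3.9)(12 − 14.4) + 16.0
y = 0.692308 × -2.4 + 16.0 = -1.6615 + 16.0 = 14.34

14.34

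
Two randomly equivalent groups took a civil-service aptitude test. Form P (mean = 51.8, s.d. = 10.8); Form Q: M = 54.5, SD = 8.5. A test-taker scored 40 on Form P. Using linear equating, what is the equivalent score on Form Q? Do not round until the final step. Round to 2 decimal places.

Linear equating: y = (SD_Y/SD_X)(x − M_X) + M_Y
y = (8.5/10.8)(40 − 51.8) + 54.5
y = 0.787037 × -11.8 + 54.5 = -9.2870 + 54.5 = 45.21

45.21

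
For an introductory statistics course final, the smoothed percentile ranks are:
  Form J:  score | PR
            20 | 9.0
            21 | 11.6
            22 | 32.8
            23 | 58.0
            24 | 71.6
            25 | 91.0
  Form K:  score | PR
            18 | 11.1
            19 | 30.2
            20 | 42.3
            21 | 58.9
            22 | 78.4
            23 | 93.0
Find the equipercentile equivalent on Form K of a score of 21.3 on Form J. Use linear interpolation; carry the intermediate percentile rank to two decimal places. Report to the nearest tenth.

18.4

PR of 21.3 on Form J: 11.6 + (21.3 − 21)/(22 − 21) × (32.8 − 11.6) = 17.96
On Form K, PR 17.96 falls between score 18 (PR 11.1) and 19 (PR 30.2).
Interpolate: 18 + (17.96 − 11.1)/(30.2 − 11.1) × (19 − 18) = 18.4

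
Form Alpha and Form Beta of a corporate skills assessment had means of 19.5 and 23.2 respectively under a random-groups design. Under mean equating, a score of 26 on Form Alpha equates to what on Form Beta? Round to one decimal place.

Mean equating: y = x + (M_Y − M_X) = 26 + (23.2 − 19.5) = 29.7

29.7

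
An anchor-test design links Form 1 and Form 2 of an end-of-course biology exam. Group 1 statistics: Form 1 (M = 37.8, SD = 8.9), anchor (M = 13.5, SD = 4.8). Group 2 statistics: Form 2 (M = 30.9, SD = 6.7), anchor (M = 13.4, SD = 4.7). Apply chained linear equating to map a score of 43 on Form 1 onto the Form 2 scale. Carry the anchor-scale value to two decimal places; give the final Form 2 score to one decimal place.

Form 1 → anchor (Group 1): v = (4.8/8.9)(43 − 37.8) + 13.5 = 16.30
anchor → Form 2 (Group 2): y = (6.7/4.7)(16.30 − 13.4) + 30.9 = 35.0

35.0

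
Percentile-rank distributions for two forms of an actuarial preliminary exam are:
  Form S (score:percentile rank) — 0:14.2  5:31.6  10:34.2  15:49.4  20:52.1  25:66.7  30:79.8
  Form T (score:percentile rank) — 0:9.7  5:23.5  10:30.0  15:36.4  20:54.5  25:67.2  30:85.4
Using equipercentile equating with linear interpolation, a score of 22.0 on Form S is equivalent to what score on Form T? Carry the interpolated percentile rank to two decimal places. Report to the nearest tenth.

21.4

PR of 22.0 on Form S: 52.1 + (22.0 − 20)/(25 − 20) × (66.7 − 52.1) = 57.94
On Form T, PR 57.94 falls between score 20 (PR 54.5) and 25 (PR 67.2).
Interpolate: 20 + (57.94 − 54.5)/(67.2 − 54.5) × (25 − 20) = 21.4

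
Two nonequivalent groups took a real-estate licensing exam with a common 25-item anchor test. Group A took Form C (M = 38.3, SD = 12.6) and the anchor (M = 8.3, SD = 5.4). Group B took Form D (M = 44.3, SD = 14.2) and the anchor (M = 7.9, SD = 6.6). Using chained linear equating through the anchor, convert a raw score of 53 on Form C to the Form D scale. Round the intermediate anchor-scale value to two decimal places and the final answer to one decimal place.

58.7

Form C → anchor (Group A): v = (5.4/12.6)(53 − 38.3) + 8.3 = 14.60
anchor → Form D (Group B): y = (14.2/6.6)(14.60 − 7.9) + 44.3 = 58.7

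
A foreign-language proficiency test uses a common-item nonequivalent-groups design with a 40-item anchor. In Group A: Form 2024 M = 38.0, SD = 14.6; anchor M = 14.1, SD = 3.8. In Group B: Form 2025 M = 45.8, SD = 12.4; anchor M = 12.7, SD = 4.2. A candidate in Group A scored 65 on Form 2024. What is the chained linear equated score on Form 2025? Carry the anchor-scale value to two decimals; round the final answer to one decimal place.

Form 2024 → anchor (Group A): v = (3.8/14.6)(65 − 38.0) + 14.1 = 21.13
anchor → Form 2025 (Group B): y = (12.4/4.2)(21.13 − 12.7) + 45.8 = 70.7

70.7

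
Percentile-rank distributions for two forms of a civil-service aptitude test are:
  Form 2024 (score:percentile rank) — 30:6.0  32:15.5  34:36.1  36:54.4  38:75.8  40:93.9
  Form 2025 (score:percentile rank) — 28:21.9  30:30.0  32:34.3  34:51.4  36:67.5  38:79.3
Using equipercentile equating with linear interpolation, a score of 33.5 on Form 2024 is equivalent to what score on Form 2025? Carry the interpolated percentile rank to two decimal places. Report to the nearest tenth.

PR of 33.5 on Form 2024: 15.5 + (33.5 − 32)/(34 − 32) × (36.1 − 15.5) = 30.95
On Form 2025, PR 30.95 falls between score 30 (PR 30.0) and 32 (PR 34.3).
Interpolate: 30 + (30.95 − 30.0)/(34.3 − 30.0) × (32 − 30) = 30.4

30.4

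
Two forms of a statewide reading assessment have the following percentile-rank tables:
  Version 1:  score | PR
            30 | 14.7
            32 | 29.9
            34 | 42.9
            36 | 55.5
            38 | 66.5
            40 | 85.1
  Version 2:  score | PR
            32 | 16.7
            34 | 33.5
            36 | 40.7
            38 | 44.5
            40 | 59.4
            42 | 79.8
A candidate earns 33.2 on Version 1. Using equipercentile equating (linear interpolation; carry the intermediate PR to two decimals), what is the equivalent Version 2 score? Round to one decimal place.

35.2

PR of 33.2 on Version 1: 29.9 + (33.2 − 32)/(34 − 32) × (42.9 − 29.9) = 37.70
On Version 2, PR 37.70 falls between score 34 (PR 33.5) and 36 (PR 40.7).
Interpolate: 34 + (37.70 − 33.5)/(40.7 − 33.5) × (36 − 34) = 35.2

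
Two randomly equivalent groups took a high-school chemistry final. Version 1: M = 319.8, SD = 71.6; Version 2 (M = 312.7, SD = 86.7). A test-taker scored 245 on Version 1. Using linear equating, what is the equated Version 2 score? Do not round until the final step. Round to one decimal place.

Linear equating: y = (SD_Y/SD_X)(x − M_X) + M_Y
y = (86.7/71.6)(245 − 319.8) + 312.7
y = 1.210894 × -74.8 + 312.7 = -90.5749 + 312.7 = 222.1

222.1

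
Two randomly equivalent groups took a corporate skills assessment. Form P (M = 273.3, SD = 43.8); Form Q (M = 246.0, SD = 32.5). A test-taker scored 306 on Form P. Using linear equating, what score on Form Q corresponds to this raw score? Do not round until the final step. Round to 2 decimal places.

Linear equating: y = (SD_Y/SD_X)(x − M_X) + M_Y
y = (32.5/43.8)(306 − 273.3) + 246.0
y = 0.742009 × 32.7 + 246.0 = 24.2637 + 246.0 = 270.26

270.26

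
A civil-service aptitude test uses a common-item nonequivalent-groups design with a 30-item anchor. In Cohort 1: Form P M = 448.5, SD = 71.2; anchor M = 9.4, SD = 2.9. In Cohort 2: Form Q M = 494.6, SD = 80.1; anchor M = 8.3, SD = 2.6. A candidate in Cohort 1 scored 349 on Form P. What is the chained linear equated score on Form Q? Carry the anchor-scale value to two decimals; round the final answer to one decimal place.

403.7

Form P → anchor (Cohort 1): v = (2.9/71.2)(349 − 448.5) + 9.4 = 5.35
anchor → Form Q (Cohort 2): y = (80.1/2.6)(5.35 − 8.3) + 494.6 = 403.7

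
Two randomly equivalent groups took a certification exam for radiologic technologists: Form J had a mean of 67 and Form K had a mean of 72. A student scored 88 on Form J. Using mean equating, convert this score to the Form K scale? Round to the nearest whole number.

Mean equating: y = x + (M_Y − M_X) = 88 + (72 − 67) = 93

93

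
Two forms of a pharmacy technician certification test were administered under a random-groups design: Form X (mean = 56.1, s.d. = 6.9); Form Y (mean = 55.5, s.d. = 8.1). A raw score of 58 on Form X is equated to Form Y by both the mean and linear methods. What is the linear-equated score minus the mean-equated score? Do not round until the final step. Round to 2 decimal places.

0.33

Mean-equated: 58 + (55.5 − 56.1) = 57.40
Linear-equated: (8.1/6.9)(58 − 56.1) + 55.5 = 57.730
Difference = 57.730 − 57.40 = 0.33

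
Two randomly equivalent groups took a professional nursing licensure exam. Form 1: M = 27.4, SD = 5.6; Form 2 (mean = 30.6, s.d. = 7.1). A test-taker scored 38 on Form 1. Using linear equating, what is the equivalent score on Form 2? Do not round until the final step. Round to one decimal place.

Linear equating: y = (SD_Y/SD_X)(x − M_X) + M_Y
y = (7.1/5.6)(38 − 27.4) + 30.6
y = 1.267857 × 10.6 + 30.6 = 13.4393 + 30.6 = 44.0

44.0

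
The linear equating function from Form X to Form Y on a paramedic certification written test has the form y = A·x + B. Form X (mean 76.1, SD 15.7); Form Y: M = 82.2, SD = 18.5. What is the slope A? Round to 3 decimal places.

A = SD_Y / SD_X = 18.5 / 15.7 = 1.178

1.178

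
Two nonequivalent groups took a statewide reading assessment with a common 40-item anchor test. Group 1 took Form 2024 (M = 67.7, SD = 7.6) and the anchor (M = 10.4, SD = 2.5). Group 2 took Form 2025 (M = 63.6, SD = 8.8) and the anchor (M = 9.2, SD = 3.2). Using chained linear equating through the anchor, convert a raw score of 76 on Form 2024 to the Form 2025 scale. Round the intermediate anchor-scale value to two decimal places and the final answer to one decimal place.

Form 2024 → anchor (Group 1): v = (2.5/7.6)(76 − 67.7) + 10.4 = 13.13
anchor → Form 2025 (Group 2): y = (8.8/3.2)(13.13 − 9.2) + 63.6 = 74.4

74.4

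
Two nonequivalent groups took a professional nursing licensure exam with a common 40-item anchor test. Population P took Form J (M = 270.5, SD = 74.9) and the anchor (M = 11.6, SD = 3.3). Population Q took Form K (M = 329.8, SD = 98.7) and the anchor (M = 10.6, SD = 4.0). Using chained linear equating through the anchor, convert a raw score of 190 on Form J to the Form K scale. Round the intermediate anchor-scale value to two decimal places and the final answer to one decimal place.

Form J → anchor (Population P): v = (3.3/74.9)(190 − 270.5) + 11.6 = 8.05
anchor → Form K (Population Q): y = (98.7/4.0)(8.05 − 10.6) + 329.8 = 266.9

266.9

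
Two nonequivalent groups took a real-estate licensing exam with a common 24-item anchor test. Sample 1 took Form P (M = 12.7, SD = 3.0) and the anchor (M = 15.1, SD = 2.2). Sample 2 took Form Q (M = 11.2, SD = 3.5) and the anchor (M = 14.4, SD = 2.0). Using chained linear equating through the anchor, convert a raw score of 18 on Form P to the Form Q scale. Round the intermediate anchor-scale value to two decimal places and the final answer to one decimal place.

19.2

Form P → anchor (Sample 1): v = (2.2/3.0)(18 − 12.7) + 15.1 = 18.99
anchor → Form Q (Sample 2): y = (3.5/2.0)(18.99 − 14.4) + 11.2 = 19.2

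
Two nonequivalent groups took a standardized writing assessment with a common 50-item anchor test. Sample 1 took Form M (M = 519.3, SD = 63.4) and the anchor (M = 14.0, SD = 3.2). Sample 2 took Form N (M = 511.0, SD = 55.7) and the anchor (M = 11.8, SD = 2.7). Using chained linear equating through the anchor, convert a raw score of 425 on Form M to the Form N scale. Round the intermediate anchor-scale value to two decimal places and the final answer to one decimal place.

458.2

Form M → anchor (Sample 1): v = (3.2/63.4)(425 − 519.3) + 14.0 = 9.24
anchor → Form N (Sample 2): y = (55.7/2.7)(9.24 − 11.8) + 511.0 = 458.2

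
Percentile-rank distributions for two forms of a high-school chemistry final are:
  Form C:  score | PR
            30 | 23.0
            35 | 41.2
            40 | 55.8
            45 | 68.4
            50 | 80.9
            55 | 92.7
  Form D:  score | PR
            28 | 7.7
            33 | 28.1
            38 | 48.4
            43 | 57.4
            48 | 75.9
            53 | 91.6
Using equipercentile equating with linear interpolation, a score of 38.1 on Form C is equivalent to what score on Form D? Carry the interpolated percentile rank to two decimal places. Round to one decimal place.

PR of 38.1 on Form C: 41.2 + (38.1 − 35)/(40 − 35) × (55.8 − 41.2) = 50.25
On Form D, PR 50.25 falls between score 38 (PR 48.4) and 43 (PR 57.4).
Interpolate: 38 + (50.25 − 48.4)/(57.4 − 48.4) × (43 − 38) = 39.0

39.0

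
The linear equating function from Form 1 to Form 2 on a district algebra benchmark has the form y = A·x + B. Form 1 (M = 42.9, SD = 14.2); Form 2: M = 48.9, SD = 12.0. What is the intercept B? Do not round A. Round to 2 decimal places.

A = SD_Y / SD_X = 12.0 / 14.2 = 0.845070
B = M_Y − A·M_X = 48.9 − 0.845070 × 42.9 = 12.65

12.65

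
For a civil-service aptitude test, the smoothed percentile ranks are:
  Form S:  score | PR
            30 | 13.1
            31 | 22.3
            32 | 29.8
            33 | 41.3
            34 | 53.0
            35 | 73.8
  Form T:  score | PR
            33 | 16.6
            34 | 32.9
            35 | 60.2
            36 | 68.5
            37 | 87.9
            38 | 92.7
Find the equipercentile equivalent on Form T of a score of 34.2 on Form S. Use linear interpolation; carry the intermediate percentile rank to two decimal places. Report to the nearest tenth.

PR of 34.2 on Form S: 53.0 + (34.2 − 34)/(35 − 34) × (73.8 − 53.0) = 57.16
On Form T, PR 57.16 falls between score 34 (PR 32.9) and 35 (PR 60.2).
Interpolate: 34 + (57.16 − 32.9)/(60.2 − 32.9) × (35 − 34) = 34.9

34.9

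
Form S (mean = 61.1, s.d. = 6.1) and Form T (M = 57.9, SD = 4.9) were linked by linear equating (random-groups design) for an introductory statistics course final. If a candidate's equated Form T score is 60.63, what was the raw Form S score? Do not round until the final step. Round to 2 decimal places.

Invert y = (SD_Y/SD_X)(x − M_X) + M_Y:
x = (SD_X/SD_Y)(y − M_Y) + M_X = (6.1/4.9)(60.63 − 57.9) + 61.1
x = 1.244898 × 2.730 + 61.1 = 64.50

64.50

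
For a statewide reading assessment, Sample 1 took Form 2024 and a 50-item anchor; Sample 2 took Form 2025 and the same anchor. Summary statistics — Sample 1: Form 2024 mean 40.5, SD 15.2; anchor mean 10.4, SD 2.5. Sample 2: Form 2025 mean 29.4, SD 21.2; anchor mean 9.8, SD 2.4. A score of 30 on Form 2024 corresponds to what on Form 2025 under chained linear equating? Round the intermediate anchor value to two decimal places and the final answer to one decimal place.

Form 2024 → anchor (Sample 1): v = (2.5/15.2)(30 − 40.5) + 10.4 = 8.67
anchor → Form 2025 (Sample 2): y = (21.2/2.4)(8.67 − 9.8) + 29.4 = 19.4

19.4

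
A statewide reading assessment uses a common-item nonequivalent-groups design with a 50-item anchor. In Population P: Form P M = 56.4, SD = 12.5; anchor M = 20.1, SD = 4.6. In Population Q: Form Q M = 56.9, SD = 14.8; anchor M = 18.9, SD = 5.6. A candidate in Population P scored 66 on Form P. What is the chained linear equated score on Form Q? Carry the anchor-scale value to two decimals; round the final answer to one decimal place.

Form P → anchor (Population P): v = (4.6/12.5)(66 − 56.4) + 20.1 = 23.63
anchor → Form Q (Population Q): y = (14.8/5.6)(23.63 − 18.9) + 56.9 = 69.4

69.4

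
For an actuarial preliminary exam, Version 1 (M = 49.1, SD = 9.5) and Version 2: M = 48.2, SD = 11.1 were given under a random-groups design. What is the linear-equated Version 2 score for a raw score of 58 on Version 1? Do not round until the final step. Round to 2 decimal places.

Linear equating: y = (SD_Y/SD_X)(x − M_X) + M_Y
y = (11.1/9.5)(58 − 49.1) + 48.2
y = 1.168421 × 8.9 + 48.2 = 10.3989 + 48.2 = 58.60

58.60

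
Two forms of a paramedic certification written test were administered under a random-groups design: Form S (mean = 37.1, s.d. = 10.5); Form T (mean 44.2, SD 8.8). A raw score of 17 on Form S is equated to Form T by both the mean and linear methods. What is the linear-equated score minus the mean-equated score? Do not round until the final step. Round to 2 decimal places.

3.25

Mean-equated: 17 + (44.2 − 37.1) = 24.10
Linear-equated: (8.8/10.5)(17 − 37.1) + 44.2 = 27.354
Difference = 27.354 − 24.10 = 3.25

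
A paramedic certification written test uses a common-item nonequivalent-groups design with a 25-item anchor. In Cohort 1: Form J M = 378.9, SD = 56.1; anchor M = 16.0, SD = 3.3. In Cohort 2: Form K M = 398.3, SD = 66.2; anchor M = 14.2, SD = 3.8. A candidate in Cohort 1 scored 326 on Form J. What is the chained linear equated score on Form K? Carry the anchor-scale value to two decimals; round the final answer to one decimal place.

375.5

Form J → anchor (Cohort 1): v = (3.3/56.1)(326 − 378.9) + 16.0 = 12.89
anchor → Form K (Cohort 2): y = (66.2/3.8)(12.89 − 14.2) + 398.3 = 375.5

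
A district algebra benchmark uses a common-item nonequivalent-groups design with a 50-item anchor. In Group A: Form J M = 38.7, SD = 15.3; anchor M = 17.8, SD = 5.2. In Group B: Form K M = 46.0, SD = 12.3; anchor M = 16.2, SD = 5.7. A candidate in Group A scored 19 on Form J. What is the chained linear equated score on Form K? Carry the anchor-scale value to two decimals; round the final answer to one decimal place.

35.0

Form J → anchor (Group A): v = (5.2/15.3)(19 − 38.7) + 17.8 = 11.10
anchor → Form K (Group B): y = (12.3/5.7)(11.10 − 16.2) + 46.0 = 35.0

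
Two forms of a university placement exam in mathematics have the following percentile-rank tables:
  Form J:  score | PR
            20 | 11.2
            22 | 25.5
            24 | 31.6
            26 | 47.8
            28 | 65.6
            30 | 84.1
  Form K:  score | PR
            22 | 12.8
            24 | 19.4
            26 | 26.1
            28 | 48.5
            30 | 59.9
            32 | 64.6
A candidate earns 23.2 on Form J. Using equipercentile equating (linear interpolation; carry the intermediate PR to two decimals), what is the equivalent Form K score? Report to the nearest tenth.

26.3

PR of 23.2 on Form J: 25.5 + (23.2 − 22)/(24 − 22) × (31.6 − 25.5) = 29.16
On Form K, PR 29.16 falls between score 26 (PR 26.1) and 28 (PR 48.5).
Interpolate: 26 + (29.16 − 26.1)/(48.5 − 26.1) × (28 − 26) = 26.3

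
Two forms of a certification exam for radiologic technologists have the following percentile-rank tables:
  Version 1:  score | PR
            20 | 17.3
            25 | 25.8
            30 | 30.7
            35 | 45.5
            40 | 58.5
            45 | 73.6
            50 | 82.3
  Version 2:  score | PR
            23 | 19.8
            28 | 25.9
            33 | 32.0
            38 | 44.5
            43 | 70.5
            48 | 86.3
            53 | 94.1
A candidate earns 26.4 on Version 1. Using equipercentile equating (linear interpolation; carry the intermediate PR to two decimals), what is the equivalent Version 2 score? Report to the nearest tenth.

PR of 26.4 on Version 1: 25.8 + (26.4 − 25)/(30 − 25) × (30.7 − 25.8) = 27.17
On Version 2, PR 27.17 falls between score 28 (PR 25.9) and 33 (PR 32.0).
Interpolate: 28 + (27.17 − 25.9)/(32.0 − 25.9) × (33 − 28) = 29.0

29.0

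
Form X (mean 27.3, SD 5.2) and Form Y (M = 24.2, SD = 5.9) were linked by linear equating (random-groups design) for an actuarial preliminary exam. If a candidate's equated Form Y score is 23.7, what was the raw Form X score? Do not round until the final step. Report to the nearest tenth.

26.9

Invert y = (SD_Y/SD_X)(x − M_X) + M_Y:
x = (SD_X/SD_Y)(y − M_Y) + M_X = (5.2/5.9)(23.7 − 24.2) + 27.3
x = 0.881356 × -0.500 + 27.3 = 26.9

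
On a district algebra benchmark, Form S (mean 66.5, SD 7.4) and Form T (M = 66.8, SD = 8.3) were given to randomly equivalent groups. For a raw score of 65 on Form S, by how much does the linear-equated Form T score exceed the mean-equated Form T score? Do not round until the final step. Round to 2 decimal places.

-0.18

Mean-equated: 65 + (66.8 − 66.5) = 65.30
Linear-equated: (8.3/7.4)(65 − 66.5) + 66.8 = 65.118
Difference = 65.118 − 65.30 = -0.18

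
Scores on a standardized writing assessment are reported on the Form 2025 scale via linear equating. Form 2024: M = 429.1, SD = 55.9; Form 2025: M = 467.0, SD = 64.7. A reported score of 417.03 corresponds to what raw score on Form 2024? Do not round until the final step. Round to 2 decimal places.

385.93

Invert y = (SD_Y/SD_X)(x − M_X) + M_Y:
x = (SD_X/SD_Y)(y − M_Y) + M_X = (55.9/64.7)(417.03 − 467.0) + 429.1
x = 0.863988 × -49.970 + 429.1 = 385.93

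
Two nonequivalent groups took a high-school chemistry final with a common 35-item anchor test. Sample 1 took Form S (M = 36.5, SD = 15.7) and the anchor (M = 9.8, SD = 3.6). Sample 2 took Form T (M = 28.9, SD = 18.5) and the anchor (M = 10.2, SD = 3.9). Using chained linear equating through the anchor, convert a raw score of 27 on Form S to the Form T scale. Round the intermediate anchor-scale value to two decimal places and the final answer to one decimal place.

Form S → anchor (Sample 1): v = (3.6/15.7)(27 − 36.5) + 9.8 = 7.62
anchor → Form T (Sample 2): y = (18.5/3.9)(7.62 − 10.2) + 28.9 = 16.7

16.7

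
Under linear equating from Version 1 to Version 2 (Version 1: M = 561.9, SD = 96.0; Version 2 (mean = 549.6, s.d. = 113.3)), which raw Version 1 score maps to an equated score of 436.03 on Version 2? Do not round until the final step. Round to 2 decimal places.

Invert y = (SD_Y/SD_X)(x − M_X) + M_Y:
x = (SD_X/SD_Y)(y − M_Y) + M_X = (96.0/113.3)(436.03 − 549.6) + 561.9
x = 0.847308 × -113.570 + 561.9 = 465.67

465.67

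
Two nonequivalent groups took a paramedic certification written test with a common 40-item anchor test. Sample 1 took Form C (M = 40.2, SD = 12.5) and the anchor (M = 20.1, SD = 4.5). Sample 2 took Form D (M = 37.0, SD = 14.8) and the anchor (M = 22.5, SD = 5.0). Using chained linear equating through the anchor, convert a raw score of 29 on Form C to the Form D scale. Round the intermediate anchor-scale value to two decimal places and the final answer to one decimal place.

18.0

Form C → anchor (Sample 1): v = (4.5/12.5)(29 − 40.2) + 20.1 = 16.07
anchor → Form D (Sample 2): y = (14.8/5.0)(16.07 − 22.5) + 37.0 = 18.0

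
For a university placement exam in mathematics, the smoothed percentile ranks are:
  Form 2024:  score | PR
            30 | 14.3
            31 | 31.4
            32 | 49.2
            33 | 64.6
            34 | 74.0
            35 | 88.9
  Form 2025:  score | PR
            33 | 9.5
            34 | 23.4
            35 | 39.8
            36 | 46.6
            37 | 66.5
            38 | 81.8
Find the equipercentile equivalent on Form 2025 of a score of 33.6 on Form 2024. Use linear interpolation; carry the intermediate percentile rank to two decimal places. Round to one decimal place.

37.2

PR of 33.6 on Form 2024: 64.6 + (33.6 − 33)/(34 − 33) × (74.0 − 64.6) = 70.24
On Form 2025, PR 70.24 falls between score 37 (PR 66.5) and 38 (PR 81.8).
Interpolate: 37 + (70.24 − 66.5)/(81.8 − 66.5) × (38 − 37) = 37.2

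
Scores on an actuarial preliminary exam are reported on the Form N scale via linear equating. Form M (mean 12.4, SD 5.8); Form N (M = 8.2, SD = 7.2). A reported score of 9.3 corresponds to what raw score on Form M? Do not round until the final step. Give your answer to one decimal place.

Invert y = (SD_Y/SD_X)(x − M_X) + M_Y:
x = (SD_X/SD_Y)(y − M_Y) + M_X = (5.8/7.2)(9.3 − 8.2) + 12.4
x = 0.805556 × 1.100 + 12.4 = 13.3

13.3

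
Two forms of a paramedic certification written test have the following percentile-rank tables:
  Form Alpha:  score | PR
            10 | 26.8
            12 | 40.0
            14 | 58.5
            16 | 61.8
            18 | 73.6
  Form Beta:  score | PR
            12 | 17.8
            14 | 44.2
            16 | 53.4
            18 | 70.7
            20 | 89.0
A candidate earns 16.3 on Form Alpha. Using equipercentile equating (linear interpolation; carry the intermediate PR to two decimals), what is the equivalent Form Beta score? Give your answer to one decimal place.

PR of 16.3 on Form Alpha: 61.8 + (16.3 − 16)/(18 − 16) × (73.6 − 61.8) = 63.57
On Form Beta, PR 63.57 falls between score 16 (PR 53.4) and 18 (PR 70.7).
Interpolate: 16 + (63.57 − 53.4)/(70.7 − 53.4) × (18 − 16) = 17.2

17.2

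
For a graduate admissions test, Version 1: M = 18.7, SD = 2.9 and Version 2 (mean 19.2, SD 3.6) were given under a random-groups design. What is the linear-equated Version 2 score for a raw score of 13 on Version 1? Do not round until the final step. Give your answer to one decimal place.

12.1

Linear equating: y = (SD_Y/SD_X)(x − M_X) + M_Y
y = (3.6/2.9)(13 − 18.7) + 19.2
y = 1.241379 × -5.7 + 19.2 = -7.0759 + 19.2 = 12.1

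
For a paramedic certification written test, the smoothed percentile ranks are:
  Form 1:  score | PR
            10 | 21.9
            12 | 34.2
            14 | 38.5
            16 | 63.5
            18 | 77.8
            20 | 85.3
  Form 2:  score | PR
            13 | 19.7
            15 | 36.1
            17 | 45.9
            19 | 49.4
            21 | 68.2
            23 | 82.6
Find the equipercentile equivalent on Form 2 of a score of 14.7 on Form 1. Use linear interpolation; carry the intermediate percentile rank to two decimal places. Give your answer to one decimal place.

PR of 14.7 on Form 1: 38.5 + (14.7 − 14)/(16 − 14) × (63.5 − 38.5) = 47.25
On Form 2, PR 47.25 falls between score 17 (PR 45.9) and 19 (PR 49.4).
Interpolate: 17 + (47.25 − 45.9)/(49.4 − 45.9) × (19 − 17) = 17.8

17.8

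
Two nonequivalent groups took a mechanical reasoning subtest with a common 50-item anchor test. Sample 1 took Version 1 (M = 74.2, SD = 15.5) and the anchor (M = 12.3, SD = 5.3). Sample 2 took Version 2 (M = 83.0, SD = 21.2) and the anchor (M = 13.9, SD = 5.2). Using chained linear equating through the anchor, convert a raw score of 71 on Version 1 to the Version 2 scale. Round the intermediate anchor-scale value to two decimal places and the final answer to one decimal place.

Version 1 → anchor (Sample 1): v = (5.3/15.5)(71 − 74.2) + 12.3 = 11.21
anchor → Version 2 (Sample 2): y = (21.2/5.2)(11.21 − 13.9) + 83.0 = 72.0

72.0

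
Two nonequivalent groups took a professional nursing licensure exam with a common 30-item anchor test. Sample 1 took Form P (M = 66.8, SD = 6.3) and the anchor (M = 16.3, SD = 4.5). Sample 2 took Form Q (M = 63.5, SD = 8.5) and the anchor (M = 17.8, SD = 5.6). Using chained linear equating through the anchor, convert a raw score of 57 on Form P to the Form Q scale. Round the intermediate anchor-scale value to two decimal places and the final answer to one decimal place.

Form P → anchor (Sample 1): v = (4.5/6.3)(57 − 66.8) + 16.3 = 9.30
anchor → Form Q (Sample 2): y = (8.5/5.6)(9.30 − 17.8) + 63.5 = 50.6

50.6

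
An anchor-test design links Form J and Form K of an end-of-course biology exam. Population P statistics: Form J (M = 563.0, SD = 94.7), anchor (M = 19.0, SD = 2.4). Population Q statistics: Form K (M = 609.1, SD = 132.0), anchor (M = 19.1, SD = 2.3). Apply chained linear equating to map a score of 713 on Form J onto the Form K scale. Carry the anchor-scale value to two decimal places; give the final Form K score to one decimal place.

Form J → anchor (Population P): v = (2.4/94.7)(713 − 563.0) + 19.0 = 22.80
anchor → Form K (Population Q): y = (132.0/2.3)(22.80 − 19.1) + 609.1 = 821.4

821.4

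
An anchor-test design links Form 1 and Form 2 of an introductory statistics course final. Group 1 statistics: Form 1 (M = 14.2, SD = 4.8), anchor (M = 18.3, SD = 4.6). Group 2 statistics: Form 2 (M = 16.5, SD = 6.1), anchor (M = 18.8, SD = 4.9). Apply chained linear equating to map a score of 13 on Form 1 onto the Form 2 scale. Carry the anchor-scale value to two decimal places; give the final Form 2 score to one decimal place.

14.4

Form 1 → anchor (Group 1): v = (4.6/4.8)(13 − 14.2) + 18.3 = 17.15
anchor → Form 2 (Group 2): y = (6.1/4.9)(17.15 − 18.8) + 16.5 = 14.4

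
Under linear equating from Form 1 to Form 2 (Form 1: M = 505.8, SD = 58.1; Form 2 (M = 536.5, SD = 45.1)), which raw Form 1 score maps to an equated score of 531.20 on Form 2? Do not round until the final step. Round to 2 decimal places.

498.97

Invert y = (SD_Y/SD_X)(x − M_X) + M_Y:
x = (SD_X/SD_Y)(y − M_Y) + M_X = (58.1/45.1)(531.20 − 536.5) + 505.8
x = 1.288248 × -5.300 + 505.8 = 498.97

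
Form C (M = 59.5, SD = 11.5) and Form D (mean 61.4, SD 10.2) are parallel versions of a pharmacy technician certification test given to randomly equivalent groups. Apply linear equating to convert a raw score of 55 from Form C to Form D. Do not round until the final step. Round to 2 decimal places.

Linear equating: y = (SD_Y/SD_X)(x − M_X) + M_Y
y = (10.2/11.5)(55 − 59.5) + 61.4
y = 0.886957 × -4.5 + 61.4 = -3.9913 + 61.4 = 57.41

57.41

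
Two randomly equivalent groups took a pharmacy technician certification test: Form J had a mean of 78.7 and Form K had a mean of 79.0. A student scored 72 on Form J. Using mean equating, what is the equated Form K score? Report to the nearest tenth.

Mean equating: y = x + (M_Y − M_X) = 72 + (79.0 − 78.7) = 72.3

72.3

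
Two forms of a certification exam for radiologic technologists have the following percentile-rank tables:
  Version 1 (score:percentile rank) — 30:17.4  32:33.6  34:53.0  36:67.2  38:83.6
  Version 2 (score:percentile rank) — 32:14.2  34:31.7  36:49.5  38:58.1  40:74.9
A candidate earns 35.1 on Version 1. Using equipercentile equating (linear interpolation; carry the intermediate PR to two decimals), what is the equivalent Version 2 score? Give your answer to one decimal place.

PR of 35.1 on Version 1: 53.0 + (35.1 − 34)/(36 − 34) × (67.2 − 53.0) = 60.81
On Version 2, PR 60.81 falls between score 38 (PR 58.1) and 40 (PR 74.9).
Interpolate: 38 + (60.81 − 58.1)/(74.9 − 58.1) × (40 − 38) = 38.3

38.3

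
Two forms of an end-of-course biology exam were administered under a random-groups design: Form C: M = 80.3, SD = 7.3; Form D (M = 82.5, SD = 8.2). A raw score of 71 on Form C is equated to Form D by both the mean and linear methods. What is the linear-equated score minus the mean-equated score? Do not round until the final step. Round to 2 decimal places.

Mean-equated: 71 + (82.5 − 80.3) = 73.20
Linear-equated: (8.2/7.3)(71 − 80.3) + 82.5 = 72.053
Difference = 72.053 − 73.20 = -1.15

-1.15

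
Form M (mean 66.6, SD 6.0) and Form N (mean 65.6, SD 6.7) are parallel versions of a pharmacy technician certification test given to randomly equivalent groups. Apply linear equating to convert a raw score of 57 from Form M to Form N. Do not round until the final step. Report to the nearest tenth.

Linear equating: y = (SD_Y/SD_X)(x − M_X) + M_Y
y = (6.7/6.0)(57 − 66.6) + 65.6
y = 1.116667 × -9.6 + 65.6 = -10.7200 + 65.6 = 54.9

54.9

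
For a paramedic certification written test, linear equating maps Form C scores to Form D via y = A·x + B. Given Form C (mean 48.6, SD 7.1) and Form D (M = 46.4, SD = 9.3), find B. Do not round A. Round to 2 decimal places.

-17.26

A = SD_Y / SD_X = 9.3 / 7.1 = 1.309859
B = M_Y − A·M_X = 46.4 − 1.309859 × 48.6 = -17.26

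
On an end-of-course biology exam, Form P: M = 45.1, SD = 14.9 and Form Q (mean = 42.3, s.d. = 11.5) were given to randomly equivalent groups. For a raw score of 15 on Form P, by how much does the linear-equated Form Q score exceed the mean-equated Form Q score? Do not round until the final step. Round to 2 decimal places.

6.87

Mean-equated: 15 + (42.3 − 45.1) = 12.20
Linear-equated: (11.5/14.9)(15 − 45.1) + 42.3 = 19.068
Difference = 19.068 − 12.20 = 6.87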